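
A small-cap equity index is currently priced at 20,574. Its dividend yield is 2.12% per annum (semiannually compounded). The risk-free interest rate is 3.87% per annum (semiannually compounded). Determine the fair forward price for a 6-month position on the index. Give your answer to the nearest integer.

F = S · (1+r/2)^(2T) / (1+q/2)^(2T)
= 20574 × 1.019350 / 1.010600 = 20574 × 1.008658
F = 20,752

20,752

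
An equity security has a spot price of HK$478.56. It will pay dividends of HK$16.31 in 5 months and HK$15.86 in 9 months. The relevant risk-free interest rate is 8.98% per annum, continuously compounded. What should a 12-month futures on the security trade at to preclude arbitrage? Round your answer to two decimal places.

PV(dividends) I = 16.31·e^(−0.0898·5/12) + 15.86·e^(−0.0898·9/12)
I = 15.7110 + 14.8270 = 30.5380
F = (S − I)·e^(rT) = (478.56 − 30.5380) · e^(0.0898·12/12)
= 448.0220 · e^0.089800 = 448.0220 × 1.093955 = HK$490.12

HK$490.12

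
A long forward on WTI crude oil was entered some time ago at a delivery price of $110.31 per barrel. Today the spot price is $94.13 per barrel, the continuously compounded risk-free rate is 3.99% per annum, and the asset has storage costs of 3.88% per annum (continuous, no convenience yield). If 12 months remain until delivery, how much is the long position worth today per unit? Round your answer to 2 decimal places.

Current fair forward for the remaining 12 months: F = S·e^((r + u)·T), (r + u) = 0.0399 + 0.0388 = 0.0787
F = 94.13 · e^(0.0787 × 12/12) = 94.13 × 1.081880 = 101.8374
Value of long forward = (F − K)·e^(−rT) = (101.8374 − 110.31) · e^(−0.0399·12/12)
= -8.4726 × 0.960886 = -8.14

-$8.14 per barrel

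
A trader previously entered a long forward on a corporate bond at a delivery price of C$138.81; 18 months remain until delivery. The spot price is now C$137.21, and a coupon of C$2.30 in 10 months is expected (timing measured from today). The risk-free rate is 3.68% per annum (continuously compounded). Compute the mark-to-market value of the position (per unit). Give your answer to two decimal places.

PV(remaining coupons) I = 2.30·e^(−0.0368·10/12) = 2.2305
Current forward F = (S − I)·e^(rT) = (137.21 − 2.2305)·e^(0.0368·18/12) = 134.9795 × 1.056752 = 142.6399
Value (long) = (F − K)·e^(−rT) = (142.6399 − 138.81) × 0.946296 = 3.6242
Value = C$3.62

C$3.62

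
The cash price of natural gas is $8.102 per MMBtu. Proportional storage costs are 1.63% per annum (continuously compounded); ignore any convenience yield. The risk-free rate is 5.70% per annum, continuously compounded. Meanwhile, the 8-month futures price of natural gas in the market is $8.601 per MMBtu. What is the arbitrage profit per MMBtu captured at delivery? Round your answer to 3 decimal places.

Fair futures: F* = S·e^(carry·T), with carry = (r + u) = 0.0570 + 0.0163 = 0.0733
F* = 8.102 · e^(0.0733 × 8/12) = 8.102 · e^0.048867 = 8.102 × 1.050081 = $8.5078
Market $8.601 > fair $8.5078: forward overpriced → cash-and-carry (buy spot, short the forward).
At maturity, profit = |F_mkt − F*| = |8.601 − 8.5078| = $0.093 per MMBtu

$0.093 per MMBtu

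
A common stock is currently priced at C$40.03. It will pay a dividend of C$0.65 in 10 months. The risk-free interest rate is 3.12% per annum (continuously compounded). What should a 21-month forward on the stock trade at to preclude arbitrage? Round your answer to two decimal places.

C$41.61

PV(dividends) I = 0.65·e^(−0.0312·10/12)
I = 0.6333
F = (S − I)·e^(rT) = (40.03 − 0.6333) · e^(0.0312·21/12)
= 39.3967 · e^0.054600 = 39.3967 × 1.056118 = C$41.61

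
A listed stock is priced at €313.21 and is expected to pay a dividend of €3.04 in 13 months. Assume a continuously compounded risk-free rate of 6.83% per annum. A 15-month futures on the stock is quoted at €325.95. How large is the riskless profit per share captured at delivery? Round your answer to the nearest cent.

€12.10 per share

PV(dividends) I = 3.04·e^(−0.0683·13/12) = 2.8232
Fair futures F* = (S − I)·e^(rT) = (313.21 − 2.8232)·e^0.085375 = 310.3868 × 1.089125 = 338.0500
Market €325.95 < fair 338.0500: forward underpriced → reverse cash-and-carry (short the stock, invest proceeds at r, pay the dividends, go long the forward).
Profit at T = |F_mkt − F*| = |325.95 − 338.0500| = €12.10 per share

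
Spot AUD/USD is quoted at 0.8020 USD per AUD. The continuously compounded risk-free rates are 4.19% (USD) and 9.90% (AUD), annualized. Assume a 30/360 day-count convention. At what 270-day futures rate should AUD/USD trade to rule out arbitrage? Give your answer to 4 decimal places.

0.7684

F = S·e^((r_USD − r_AUD)T) = 0.8020 · e^((0.0419 − 0.0990) × 270/360)
= 0.8020 · e^-0.042825 = 0.8020 × 0.958079
F = 0.7684 USD per AUD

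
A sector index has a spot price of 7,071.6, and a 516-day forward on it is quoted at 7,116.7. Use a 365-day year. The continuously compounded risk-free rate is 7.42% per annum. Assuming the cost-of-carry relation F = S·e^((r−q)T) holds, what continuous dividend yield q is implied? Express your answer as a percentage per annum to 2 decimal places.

From F = S·e^((r−q)T): (r − q) = ln(F/S)/T
ln(7116.7/7071.6) = ln(1.006378) = 0.006358
(r − q) = 0.006358 / (516/365) = 0.004497
q = r − ln(F/S)/T = 0.0742 − 0.004497 = 0.069703
q = 6.97%

6.97%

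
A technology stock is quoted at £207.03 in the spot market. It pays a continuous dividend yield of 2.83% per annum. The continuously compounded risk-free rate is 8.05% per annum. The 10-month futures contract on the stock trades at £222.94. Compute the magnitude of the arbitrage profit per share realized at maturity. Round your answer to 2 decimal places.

Fair futures: F* = S·e^(carry·T), with carry = (r − q) = 0.0805 − 0.0283 = 0.0522
F* = 207.03 · e^(0.0522 × 10/12) = 207.03 · e^0.043500 = 207.03 × 1.044460 = £216.2346
Market £222.94 > fair £216.2346: forward overpriced → cash-and-carry (buy spot, short the forward).
At maturity, profit = |F_mkt − F*| = |222.94 − 216.2346| = £6.71 per share

£6.71 per share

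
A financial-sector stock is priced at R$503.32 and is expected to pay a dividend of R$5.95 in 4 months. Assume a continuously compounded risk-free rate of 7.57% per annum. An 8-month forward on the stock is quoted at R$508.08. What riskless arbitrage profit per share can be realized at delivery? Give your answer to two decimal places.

PV(dividends) I = 5.95·e^(−0.0757·4/12) = 5.8017
Fair forward F* = (S − I)·e^(rT) = (503.32 − 5.8017)·e^0.050467 = 497.5183 × 1.051762 = 523.2708
Market R$508.08 < fair 523.2708: forward underpriced → reverse cash-and-carry (short the stock, invest proceeds at r, pay the dividends, go long the forward).
Profit at T = |F_mkt − F*| = |508.08 − 523.2708| = R$15.19 per share

R$15.19 per share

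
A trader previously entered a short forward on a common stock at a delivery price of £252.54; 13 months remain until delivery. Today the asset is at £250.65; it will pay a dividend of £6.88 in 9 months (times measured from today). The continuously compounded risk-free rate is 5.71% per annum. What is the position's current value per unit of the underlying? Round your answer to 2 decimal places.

PV(remaining dividends) I = 6.88·e^(−0.0571·9/12) = 6.5916
Current forward F = (S − I)·e^(rT) = (250.65 − 6.5916)·e^(0.0571·13/12) = 244.0584 × 1.063812 = 259.6323
Value (long) = (F − K)·e^(−rT) = (259.6323 − 252.54) × 0.940016 = 6.6669
Short position value = −(long value) = -£6.67

-£6.67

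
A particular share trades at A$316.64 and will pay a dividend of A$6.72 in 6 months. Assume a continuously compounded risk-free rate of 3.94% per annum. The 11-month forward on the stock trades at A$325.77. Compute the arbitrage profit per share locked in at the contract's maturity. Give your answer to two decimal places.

A$4.32 per share

PV(dividends) I = 6.72·e^(−0.0394·6/12) = 6.5889
Fair forward F* = (S − I)·e^(rT) = (316.64 − 6.5889)·e^0.036117 = 310.0511 × 1.036777 = 321.4538
Market A$325.77 > fair 321.4538: forward overpriced → cash-and-carry (borrow at r, buy the stock and collect the dividends, short the forward).
Profit at T = |F_mkt − F*| = |325.77 − 321.4538| = A$4.32 per share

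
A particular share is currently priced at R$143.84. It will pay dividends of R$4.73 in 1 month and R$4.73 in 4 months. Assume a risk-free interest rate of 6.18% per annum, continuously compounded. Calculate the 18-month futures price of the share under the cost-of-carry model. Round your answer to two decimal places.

R$147.57

PV(dividends) I = 4.73·e^(−0.0618·1/12) + 4.73·e^(−0.0618·4/12)
I = 4.7057 + 4.6336 = 9.3393
F = (S − I)·e^(rT) = (143.84 − 9.3393) · e^(0.0618·18/12)
= 134.5007 · e^0.092700 = 134.5007 × 1.097133 = R$147.57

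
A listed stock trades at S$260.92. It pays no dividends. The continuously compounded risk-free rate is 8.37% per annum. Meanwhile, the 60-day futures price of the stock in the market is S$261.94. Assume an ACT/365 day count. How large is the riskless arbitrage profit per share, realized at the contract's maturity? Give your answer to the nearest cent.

Fair futures: F* = S·e^(carry·T), with carry = r = 0.0837
F* = 260.92 · e^(0.0837 × 60/365) = 260.92 · e^0.013759 = 260.92 × 1.013854 = S$264.5348
Market S$261.94 < fair S$264.5348: forward underpriced → reverse cash-and-carry (short spot, go long the forward).
At maturity, profit = |F_mkt − F*| = |261.94 − 264.5348| = S$2.59 per share

S$2.59 per share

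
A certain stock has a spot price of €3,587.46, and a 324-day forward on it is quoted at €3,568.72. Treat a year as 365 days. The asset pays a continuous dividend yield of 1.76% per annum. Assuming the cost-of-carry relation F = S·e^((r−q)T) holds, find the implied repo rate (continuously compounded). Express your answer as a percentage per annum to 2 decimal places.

1.17%

From F = S·e^((r−q)T): (r − q) = ln(F/S)/T
ln(3568.72/3587.46) = ln(0.994776) = -0.005238
(r − q) = -0.005238 / (324/365) = -0.005901
r = ln(F/S)/T + q = -0.005901 + 0.0176 = 0.011699
r = 1.17%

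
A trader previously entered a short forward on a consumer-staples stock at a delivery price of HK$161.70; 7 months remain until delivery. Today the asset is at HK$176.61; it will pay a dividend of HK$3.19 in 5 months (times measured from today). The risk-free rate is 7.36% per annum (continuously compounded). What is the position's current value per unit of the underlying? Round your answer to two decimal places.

-HK$18.61

PV(remaining dividends) I = 3.19·e^(−0.0736·5/12) = 3.0937
Current forward F = (S − I)·e^(rT) = (176.61 − 3.0937)·e^(0.0736·7/12) = 173.5163 × 1.043868 = 181.1281
Value (long) = (F − K)·e^(−rT) = (181.1281 − 161.70) × 0.957975 = 18.6116
Short position value = −(long value) = -HK$18.61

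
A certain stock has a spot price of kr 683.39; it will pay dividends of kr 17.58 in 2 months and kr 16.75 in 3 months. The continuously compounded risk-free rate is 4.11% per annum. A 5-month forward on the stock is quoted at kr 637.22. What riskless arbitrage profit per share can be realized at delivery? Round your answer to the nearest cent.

kr 23.35 per share

PV(dividends) I = 17.58·e^(−0.0411·2/12) + 16.75·e^(−0.0411·3/12) = 34.0388
Fair forward F* = (S − I)·e^(rT) = (683.39 − 34.0388)·e^0.017125 = 649.3512 × 1.017272 = 660.5668
Market kr 637.22 < fair 660.5668: forward underpriced → reverse cash-and-carry (short the stock, invest proceeds at r, pay the dividends, go long the forward).
Profit at T = |F_mkt − F*| = |637.22 − 660.5668| = kr 23.35 per share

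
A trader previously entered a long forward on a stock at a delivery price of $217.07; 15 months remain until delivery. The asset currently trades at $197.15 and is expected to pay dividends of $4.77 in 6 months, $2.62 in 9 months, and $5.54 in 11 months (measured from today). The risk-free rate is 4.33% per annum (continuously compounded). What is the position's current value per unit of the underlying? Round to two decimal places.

-$21.01

PV(remaining dividends) I = 4.77·e^(−0.0433·6/12) + 2.62·e^(−0.0433·9/12) + 5.54·e^(−0.0433·11/12) = 12.5285
Current forward F = (S − I)·e^(rT) = (197.15 − 12.5285)·e^(0.0433·15/12) = 184.6215 × 1.055617 = 194.8896
Value (long) = (F − K)·e^(−rT) = (194.8896 − 217.07) × 0.947314 = -21.0118
Value = -$21.01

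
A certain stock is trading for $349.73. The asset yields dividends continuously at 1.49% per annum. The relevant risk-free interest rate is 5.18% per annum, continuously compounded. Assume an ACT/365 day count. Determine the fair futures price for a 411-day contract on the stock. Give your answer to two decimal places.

F = S·e^((r − q)T) = 349.73 · e^((0.0518 − 0.0149) × 411/365)
= 349.73 · e^0.041550 = 349.73 × 1.042425
F = $364.57

$364.57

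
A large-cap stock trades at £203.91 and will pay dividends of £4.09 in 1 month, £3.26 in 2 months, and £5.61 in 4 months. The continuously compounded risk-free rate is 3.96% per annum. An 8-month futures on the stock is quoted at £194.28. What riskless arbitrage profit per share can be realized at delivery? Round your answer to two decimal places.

PV(dividends) I = 4.09·e^(−0.0396·1/12) + 3.26·e^(−0.0396·2/12) + 5.61·e^(−0.0396·4/12) = 12.8515
Fair futures F* = (S − I)·e^(rT) = (203.91 − 12.8515)·e^0.026400 = 191.0585 × 1.026752 = 196.1697
Market £194.28 < fair 196.1697: forward underpriced → reverse cash-and-carry (short the stock, invest proceeds at r, pay the dividends, go long the forward).
Profit at T = |F_mkt − F*| = |194.28 − 196.1697| = £1.89 per share

£1.89 per share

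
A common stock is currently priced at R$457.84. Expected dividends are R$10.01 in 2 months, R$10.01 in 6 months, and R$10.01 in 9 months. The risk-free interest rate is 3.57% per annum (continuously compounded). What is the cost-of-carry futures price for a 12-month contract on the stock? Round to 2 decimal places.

R$443.88

PV(dividends) I = 10.01·e^(−0.0357·2/12) + 10.01·e^(−0.0357·6/12) + 10.01·e^(−0.0357·9/12)
I = 9.9506 + 9.8329 + 9.7455 = 29.5290
F = (S − I)·e^(rT) = (457.84 − 29.5290) · e^(0.0357·12/12)
= 428.3110 · e^0.035700 = 428.3110 × 1.036345 = R$443.88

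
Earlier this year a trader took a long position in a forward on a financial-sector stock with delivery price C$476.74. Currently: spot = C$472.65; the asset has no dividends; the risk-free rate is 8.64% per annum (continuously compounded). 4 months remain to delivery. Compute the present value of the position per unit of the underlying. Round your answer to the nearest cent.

C$9.44

Current fair forward for the remaining 4 months: F = S·e^(r·T), r = 0.0864
F = 472.65 · e^(0.0864 × 4/12) = 472.65 × 1.029219 = 486.4604
Value of long forward = (F − K)·e^(−rT) = (486.4604 − 476.74) · e^(−0.0864·4/12)
= 9.7204 × 0.971611 = 9.44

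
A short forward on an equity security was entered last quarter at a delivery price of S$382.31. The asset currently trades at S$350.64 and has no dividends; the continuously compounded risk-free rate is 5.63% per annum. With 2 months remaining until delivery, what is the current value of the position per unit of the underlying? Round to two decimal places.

Current fair forward for the remaining 2 months: F = S·e^(r·T), r = 0.0563
F = 350.64 · e^(0.0563 × 2/12) = 350.64 × 1.009427 = 353.9455
Value of long forward = (F − K)·e^(−rT) = (353.9455 − 382.31) · e^(−0.0563·2/12)
= -28.3645 × 0.990661 = -28.10
Short position value = −(long value) = S$28.10

S$28.10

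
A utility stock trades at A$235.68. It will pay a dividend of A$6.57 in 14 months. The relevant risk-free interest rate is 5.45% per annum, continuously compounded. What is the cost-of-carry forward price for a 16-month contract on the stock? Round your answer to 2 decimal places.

PV(dividends) I = 6.57·e^(−0.0545·14/12)
I = 6.1653
F = (S − I)·e^(rT) = (235.68 − 6.1653) · e^(0.0545·16/12)
= 229.5147 · e^0.072667 = 229.5147 × 1.075372 = A$246.81

A$246.81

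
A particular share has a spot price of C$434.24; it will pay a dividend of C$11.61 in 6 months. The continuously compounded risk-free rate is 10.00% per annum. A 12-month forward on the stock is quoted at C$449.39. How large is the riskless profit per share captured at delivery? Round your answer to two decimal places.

C$18.31 per share

PV(dividends) I = 11.61·e^(−0.1000·6/12) = 11.0438
Fair forward F* = (S − I)·e^(rT) = (434.24 − 11.0438)·e^0.100000 = 423.1962 × 1.105171 = 467.7042
Market C$449.39 < fair 467.7042: forward underpriced → reverse cash-and-carry (short the stock, invest proceeds at r, pay the dividends, go long the forward).
Profit at T = |F_mkt − F*| = |449.39 − 467.7042| = C$18.31 per share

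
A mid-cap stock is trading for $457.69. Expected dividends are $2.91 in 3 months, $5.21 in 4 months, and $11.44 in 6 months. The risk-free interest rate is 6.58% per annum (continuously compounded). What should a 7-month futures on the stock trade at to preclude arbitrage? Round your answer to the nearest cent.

PV(dividends) I = 2.91·e^(−0.0658·3/12) + 5.21·e^(−0.0658·4/12) + 11.44·e^(−0.0658·6/12)
I = 2.8625 + 5.0970 + 11.0697 = 19.0292
F = (S − I)·e^(rT) = (457.69 − 19.0292) · e^(0.0658·7/12)
= 438.6608 · e^0.038383 = 438.6608 × 1.039129 = $455.83

$455.83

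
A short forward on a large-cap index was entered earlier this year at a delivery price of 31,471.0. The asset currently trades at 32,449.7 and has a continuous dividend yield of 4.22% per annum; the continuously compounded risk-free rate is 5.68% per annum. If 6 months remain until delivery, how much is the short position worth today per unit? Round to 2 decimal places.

Current fair forward for the remaining 6 months: F = S·e^((r − q)·T), (r − q) = 0.0568 − 0.0422 = 0.0146
F = 32449.7 · e^(0.0146 × 6/12) = 32449.7 × 1.00732671 = 32687.4495
Value of long forward = (F − K)·e^(−rT) = (32687.4495 − 31471.0) · e^(−0.0568·6/12)
= 1216.4495 × 0.97199949 = 1182.39
Short position value = −(long value) = -1182.39

-1182.39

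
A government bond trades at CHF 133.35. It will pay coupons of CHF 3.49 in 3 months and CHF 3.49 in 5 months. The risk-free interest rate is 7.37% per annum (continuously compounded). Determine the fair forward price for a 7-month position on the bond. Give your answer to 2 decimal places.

CHF 132.10

PV(coupons) I = 3.49·e^(−0.0737·3/12) + 3.49·e^(−0.0737·5/12)
I = 3.4263 + 3.3845 = 6.8108
F = (S − I)·e^(rT) = (133.35 − 6.8108) · e^(0.0737·7/12)
= 126.5392 · e^0.042992 = 126.5392 × 1.043930 = CHF 132.10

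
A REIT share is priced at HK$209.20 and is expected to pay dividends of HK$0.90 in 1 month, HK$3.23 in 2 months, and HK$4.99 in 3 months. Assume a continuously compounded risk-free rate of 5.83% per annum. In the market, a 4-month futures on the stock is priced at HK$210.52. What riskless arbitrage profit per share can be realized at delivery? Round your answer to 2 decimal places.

HK$6.40 per share

PV(dividends) I = 0.90·e^(−0.0583·1/12) + 3.23·e^(−0.0583·2/12) + 4.99·e^(−0.0583·3/12) = 9.0122
Fair futures F* = (S − I)·e^(rT) = (209.20 − 9.0122)·e^0.019433 = 200.1878 × 1.019623 = 204.1161
Market HK$210.52 > fair 204.1161: forward overpriced → cash-and-carry (borrow at r, buy the stock and collect the dividends, short the forward).
Profit at T = |F_mkt − F*| = |210.52 − 204.1161| = HK$6.40 per share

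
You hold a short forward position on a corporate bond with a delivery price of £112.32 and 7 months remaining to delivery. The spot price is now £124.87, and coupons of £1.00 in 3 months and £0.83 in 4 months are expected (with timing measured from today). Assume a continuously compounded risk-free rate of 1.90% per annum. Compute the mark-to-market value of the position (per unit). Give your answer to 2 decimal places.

-£11.97

PV(remaining coupons) I = 1.00·e^(−0.0190·3/12) + 0.83·e^(−0.0190·4/12) = 1.8200
Current forward F = (S − I)·e^(rT) = (124.87 − 1.8200)·e^(0.0190·7/12) = 123.0500 × 1.011145 = 124.4214
Value (long) = (F − K)·e^(−rT) = (124.4214 − 112.32) × 0.988978 = 11.9680
Short position value = −(long value) = -£11.97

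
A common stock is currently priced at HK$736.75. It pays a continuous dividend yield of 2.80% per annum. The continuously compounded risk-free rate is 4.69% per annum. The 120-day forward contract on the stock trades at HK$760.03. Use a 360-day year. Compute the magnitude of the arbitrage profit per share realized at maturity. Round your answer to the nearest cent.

Fair forward: F* = S·e^(carry·T), with carry = (r − q) = 0.0469 − 0.0280 = 0.0189
F* = 736.75 · e^(0.0189 × 120/360) = 736.75 · e^0.006300 = 736.75 × 1.006320 = HK$741.4063
Market HK$760.03 > fair HK$741.4063: forward overpriced → cash-and-carry (buy spot, short the forward).
At maturity, profit = |F_mkt − F*| = |760.03 − 741.4063| = HK$18.62 per share

HK$18.62 per share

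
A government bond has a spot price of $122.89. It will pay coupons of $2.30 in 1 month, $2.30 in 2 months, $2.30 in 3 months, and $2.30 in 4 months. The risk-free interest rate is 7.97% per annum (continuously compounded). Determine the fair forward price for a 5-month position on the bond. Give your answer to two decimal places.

$117.69

PV(coupons) I = 2.30·e^(−0.0797·1/12) + 2.30·e^(−0.0797·2/12) + 2.30·e^(−0.0797·3/12) + 2.30·e^(−0.0797·4/12)
I = 2.2848 + 2.2697 + 2.2546 + 2.2397 = 9.0488
F = (S − I)·e^(rT) = (122.89 − 9.0488) · e^(0.0797·5/12)
= 113.8412 · e^0.033208 = 113.8412 × 1.033766 = $117.69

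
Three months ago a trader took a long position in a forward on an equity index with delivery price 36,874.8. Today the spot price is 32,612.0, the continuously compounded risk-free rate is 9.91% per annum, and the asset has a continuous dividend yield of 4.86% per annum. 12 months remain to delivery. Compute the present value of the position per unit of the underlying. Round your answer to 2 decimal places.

-2330.79

Current fair forward for the remaining 12 months: F = S·e^((r − q)·T), (r − q) = 0.0991 − 0.0486 = 0.0505
F = 32612.0 · e^(0.0505 × 12/12) = 32612.0 × 1.05179686 = 34301.1992
Value of long forward = (F − K)·e^(−rT) = (34301.1992 − 36874.8) · e^(−0.0991·12/12)
= -2573.6008 × 0.90565214 = -2330.79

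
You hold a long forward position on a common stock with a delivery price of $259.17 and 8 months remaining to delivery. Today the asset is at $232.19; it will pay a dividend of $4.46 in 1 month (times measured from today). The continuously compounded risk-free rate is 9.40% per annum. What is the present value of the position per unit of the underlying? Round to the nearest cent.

PV(remaining dividends) I = 4.46·e^(−0.0940·1/12) = 4.4252
Current forward F = (S − I)·e^(rT) = (232.19 − 4.4252)·e^(0.0940·8/12) = 227.7648 × 1.064672 = 242.4948
Value (long) = (F − K)·e^(−rT) = (242.4948 − 259.17) × 0.939257 = -15.6623
Value = -$15.66

-$15.66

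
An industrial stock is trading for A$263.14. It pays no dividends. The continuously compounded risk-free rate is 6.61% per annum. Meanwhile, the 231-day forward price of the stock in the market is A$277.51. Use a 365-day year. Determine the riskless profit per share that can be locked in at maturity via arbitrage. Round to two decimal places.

A$3.13 per share

Fair forward: F* = S·e^(carry·T), with carry = r = 0.0661
F* = 263.14 · e^(0.0661 × 231/365) = 263.14 · e^0.041833 = 263.14 × 1.042720 = A$274.3813
Market A$277.51 > fair A$274.3813: forward overpriced → cash-and-carry (buy spot, short the forward).
At maturity, profit = |F_mkt − F*| = |277.51 − 274.3813| = A$3.13 per share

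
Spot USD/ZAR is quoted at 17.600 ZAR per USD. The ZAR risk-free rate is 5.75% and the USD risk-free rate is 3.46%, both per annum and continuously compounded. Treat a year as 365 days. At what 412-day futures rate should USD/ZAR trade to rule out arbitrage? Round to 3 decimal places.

18.061

F = S·e^((r_ZAR − r_USD)T) = 17.600 · e^((0.0575 − 0.0346) × 412/365)
= 17.600 · e^0.025849 = 17.600 × 1.026186
F = 18.061 ZAR per USD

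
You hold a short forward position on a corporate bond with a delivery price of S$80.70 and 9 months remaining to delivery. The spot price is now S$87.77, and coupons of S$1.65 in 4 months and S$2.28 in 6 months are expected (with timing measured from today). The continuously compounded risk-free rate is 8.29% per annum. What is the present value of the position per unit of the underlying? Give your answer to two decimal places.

-S$8.14

PV(remaining coupons) I = 1.65·e^(−0.0829·4/12) + 2.28·e^(−0.0829·6/12) = 3.7925
Current forward F = (S − I)·e^(rT) = (87.77 − 3.7925)·e^(0.0829·9/12) = 83.9775 × 1.064149 = 89.3646
Value (long) = (F − K)·e^(−rT) = (89.3646 − 80.70) × 0.939718 = 8.1423
Short position value = −(long value) = -S$8.14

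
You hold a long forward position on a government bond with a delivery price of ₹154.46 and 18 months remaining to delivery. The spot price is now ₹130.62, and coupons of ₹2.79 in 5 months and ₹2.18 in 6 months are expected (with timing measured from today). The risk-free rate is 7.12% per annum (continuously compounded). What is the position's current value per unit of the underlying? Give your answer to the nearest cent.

-₹13.01

PV(remaining coupons) I = 2.79·e^(−0.0712·5/12) + 2.18·e^(−0.0712·6/12) = 4.8122
Current forward F = (S − I)·e^(rT) = (130.62 − 4.8122)·e^(0.0712·18/12) = 125.8078 × 1.112712 = 139.9878
Value (long) = (F − K)·e^(−rT) = (139.9878 − 154.46) × 0.898705 = -13.0062
Value = -₹13.01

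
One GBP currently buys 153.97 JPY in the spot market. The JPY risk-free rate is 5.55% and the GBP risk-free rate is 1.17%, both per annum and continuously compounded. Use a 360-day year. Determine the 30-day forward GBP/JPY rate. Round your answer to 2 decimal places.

154.53

F = S·e^((r_JPY − r_GBP)T) = 153.97 · e^((0.0555 − 0.0117) × 30/360)
= 153.97 · e^0.003650 = 153.97 × 1.003657
F = 154.53 JPY per GBP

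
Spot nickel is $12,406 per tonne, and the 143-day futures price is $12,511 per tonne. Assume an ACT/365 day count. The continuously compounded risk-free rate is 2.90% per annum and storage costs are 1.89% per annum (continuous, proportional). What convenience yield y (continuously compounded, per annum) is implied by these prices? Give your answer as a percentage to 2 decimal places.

F = S·e^((r+u−y)T) ⇒ (r+u−y) = ln(F/S)/T
ln(12511/12406) = 0.008428; /T ⇒ 0.021512
y = r + u − ln(F/S)/T = 0.0290 + 0.0189 − 0.021512 = 0.026388
y = 2.64%

2.64%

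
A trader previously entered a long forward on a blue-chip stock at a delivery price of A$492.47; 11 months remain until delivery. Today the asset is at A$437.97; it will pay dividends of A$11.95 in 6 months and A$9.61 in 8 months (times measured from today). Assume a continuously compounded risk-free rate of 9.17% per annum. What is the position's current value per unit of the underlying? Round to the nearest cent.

PV(remaining dividends) I = 11.95·e^(−0.0917·6/12) + 9.61·e^(−0.0917·8/12) = 20.4546
Current forward F = (S − I)·e^(rT) = (437.97 − 20.4546)·e^(0.0917·11/12) = 417.5154 × 1.087692 = 454.1282
Value (long) = (F − K)·e^(−rT) = (454.1282 − 492.47) × 0.919378 = -35.2506
Value = -A$35.25

-A$35.25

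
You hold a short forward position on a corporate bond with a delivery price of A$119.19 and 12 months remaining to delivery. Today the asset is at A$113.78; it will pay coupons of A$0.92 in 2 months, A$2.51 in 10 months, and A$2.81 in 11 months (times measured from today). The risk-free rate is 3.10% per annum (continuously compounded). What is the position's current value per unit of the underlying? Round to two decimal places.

PV(remaining coupons) I = 0.92·e^(−0.0310·2/12) + 2.51·e^(−0.0310·10/12) + 2.81·e^(−0.0310·11/12) = 6.0925
Current forward F = (S − I)·e^(rT) = (113.78 − 6.0925)·e^(0.0310·12/12) = 107.6875 × 1.031486 = 111.0781
Value (long) = (F − K)·e^(−rT) = (111.0781 − 119.19) × 0.969476 = -7.8643
Short position value = −(long value) = A$7.86

A$7.86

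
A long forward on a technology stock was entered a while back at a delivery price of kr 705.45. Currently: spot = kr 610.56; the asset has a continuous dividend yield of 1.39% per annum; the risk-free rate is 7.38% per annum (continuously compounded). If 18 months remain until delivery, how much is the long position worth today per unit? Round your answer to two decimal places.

Current fair forward for the remaining 18 months: F = S·e^((r − q)·T), (r − q) = 0.0738 − 0.0139 = 0.0599
F = 610.56 · e^(0.0599 × 18/12) = 610.56 × 1.094010 = 667.9587
Value of long forward = (F − K)·e^(−rT) = (667.9587 − 705.45) · e^(−0.0738·18/12)
= -37.4913 × 0.895207 = -33.56

-kr 33.56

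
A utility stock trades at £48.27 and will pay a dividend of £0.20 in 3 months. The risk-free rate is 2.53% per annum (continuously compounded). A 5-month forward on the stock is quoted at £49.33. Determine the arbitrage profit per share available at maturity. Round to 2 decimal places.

£0.75 per share

PV(dividends) I = 0.20·e^(−0.0253·3/12) = 0.1987
Fair forward F* = (S − I)·e^(rT) = (48.27 − 0.1987)·e^0.010542 = 48.0713 × 1.010598 = 48.5808
Market £49.33 > fair 48.5808: forward overpriced → cash-and-carry (borrow at r, buy the stock and collect the dividends, short the forward).
Profit at T = |F_mkt − F*| = |49.33 − 48.5808| = £0.75 per share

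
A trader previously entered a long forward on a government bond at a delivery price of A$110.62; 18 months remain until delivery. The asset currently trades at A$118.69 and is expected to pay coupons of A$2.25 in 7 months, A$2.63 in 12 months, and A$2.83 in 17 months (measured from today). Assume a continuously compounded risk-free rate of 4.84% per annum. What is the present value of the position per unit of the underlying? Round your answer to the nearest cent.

PV(remaining coupons) I = 2.25·e^(−0.0484·7/12) + 2.63·e^(−0.0484·12/12) + 2.83·e^(−0.0484·17/12) = 7.3356
Current forward F = (S − I)·e^(rT) = (118.69 − 7.3356)·e^(0.0484·18/12) = 111.3544 × 1.075300 = 119.7394
Value (long) = (F − K)·e^(−rT) = (119.7394 − 110.62) × 0.929973 = 8.4808
Value = A$8.48

A$8.48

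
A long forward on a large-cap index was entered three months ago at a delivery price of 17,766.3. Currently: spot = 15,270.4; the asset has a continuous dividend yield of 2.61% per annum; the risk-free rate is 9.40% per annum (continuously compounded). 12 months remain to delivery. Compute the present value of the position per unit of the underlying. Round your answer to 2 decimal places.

Current fair forward for the remaining 12 months: F = S·e^((r − q)·T), (r − q) = 0.0940 − 0.0261 = 0.0679
F = 15270.4 · e^(0.0679 × 12/12) = 15270.4 × 1.07025828 = 16343.2720
Value of long forward = (F − K)·e^(−rT) = (16343.2720 − 17766.3) · e^(−0.0940·12/12)
= -1423.0280 × 0.91028276 = -1295.36

-1295.36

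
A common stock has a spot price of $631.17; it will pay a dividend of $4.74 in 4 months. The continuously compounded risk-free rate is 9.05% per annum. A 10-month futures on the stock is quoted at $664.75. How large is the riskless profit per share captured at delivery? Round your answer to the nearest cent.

$10.90 per share

PV(dividends) I = 4.74·e^(−0.0905·4/12) = 4.5991
Fair futures F* = (S − I)·e^(rT) = (631.17 − 4.5991)·e^0.075417 = 626.5709 × 1.078334 = 675.6527
Market $664.75 < fair 675.6527: forward underpriced → reverse cash-and-carry (short the stock, invest proceeds at r, pay the dividends, go long the forward).
Profit at T = |F_mkt − F*| = |664.75 − 675.6527| = $10.90 per share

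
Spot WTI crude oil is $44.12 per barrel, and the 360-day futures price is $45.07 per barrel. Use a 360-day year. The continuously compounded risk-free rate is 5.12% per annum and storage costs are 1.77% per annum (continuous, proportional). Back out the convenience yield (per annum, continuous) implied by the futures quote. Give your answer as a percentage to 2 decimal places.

F = S·e^((r+u−y)T) ⇒ (r+u−y) = ln(F/S)/T
ln(45.07/44.12) = 0.021304; /T ⇒ 0.021304
y = r + u − ln(F/S)/T = 0.0512 + 0.0177 − 0.021304 = 0.047596
y = 4.76%

4.76%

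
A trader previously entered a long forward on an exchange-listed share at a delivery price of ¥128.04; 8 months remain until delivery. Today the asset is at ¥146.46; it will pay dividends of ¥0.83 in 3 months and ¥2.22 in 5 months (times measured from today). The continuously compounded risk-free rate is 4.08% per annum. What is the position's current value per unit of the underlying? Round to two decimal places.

¥18.85

PV(remaining dividends) I = 0.83·e^(−0.0408·3/12) + 2.22·e^(−0.0408·5/12) = 3.0042
Current forward F = (S − I)·e^(rT) = (146.46 − 3.0042)·e^(0.0408·8/12) = 143.4558 × 1.027573 = 147.4113
Value (long) = (F − K)·e^(−rT) = (147.4113 − 128.04) × 0.973167 = 18.8515
Value = ¥18.85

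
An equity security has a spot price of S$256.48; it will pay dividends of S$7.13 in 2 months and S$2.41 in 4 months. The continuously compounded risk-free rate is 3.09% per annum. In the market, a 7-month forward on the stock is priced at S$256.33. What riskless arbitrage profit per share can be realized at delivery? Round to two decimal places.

S$4.84 per share

PV(dividends) I = 7.13·e^(−0.0309·2/12) + 2.41·e^(−0.0309·4/12) = 9.4787
Fair forward F* = (S − I)·e^(rT) = (256.48 − 9.4787)·e^0.018025 = 247.0013 × 1.018188 = 251.4938
Market S$256.33 > fair 251.4938: forward overpriced → cash-and-carry (borrow at r, buy the stock and collect the dividends, short the forward).
Profit at T = |F_mkt − F*| = |256.33 − 251.4938| = S$4.84 per share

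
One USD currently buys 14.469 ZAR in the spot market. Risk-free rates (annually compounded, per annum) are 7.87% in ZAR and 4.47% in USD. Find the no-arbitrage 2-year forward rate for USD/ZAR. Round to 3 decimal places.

15.426

By covered interest parity, F = S · (1+r_ZAR)^T / (1+r_USD)^T
= 14.469 × 1.163594 / 1.091398 = 14.469 × 1.066150
F = 15.426 ZAR per USD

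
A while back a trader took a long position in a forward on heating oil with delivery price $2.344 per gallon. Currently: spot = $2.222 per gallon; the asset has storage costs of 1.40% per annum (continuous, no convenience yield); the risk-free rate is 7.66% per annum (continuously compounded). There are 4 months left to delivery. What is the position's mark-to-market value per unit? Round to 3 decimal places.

-$0.053 per gallon

Current fair forward for the remaining 4 months: F = S·e^((r + u)·T), (r + u) = 0.0766 + 0.0140 = 0.0906
F = 2.222 · e^(0.0906 × 4/12) = 2.222 × 1.030661 = 2.2901
Value of long forward = (F − K)·e^(−rT) = (2.2901 − 2.344) · e^(−0.0766·4/12)
= -0.0539 × 0.974790 = -0.053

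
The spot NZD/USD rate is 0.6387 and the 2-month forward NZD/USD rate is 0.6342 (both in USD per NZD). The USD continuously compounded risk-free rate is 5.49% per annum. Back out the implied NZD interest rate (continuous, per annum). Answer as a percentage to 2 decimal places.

9.73%

F = S·e^((r_USD − r_NZD)T) ⇒ r_NZD = r_USD − ln(F/S)/T
ln(0.6342/0.6387) = -0.007070; /(2/12) = -0.042420
r_NZD = 0.0549 + 0.042420 = 0.097320
r_NZD = 9.73%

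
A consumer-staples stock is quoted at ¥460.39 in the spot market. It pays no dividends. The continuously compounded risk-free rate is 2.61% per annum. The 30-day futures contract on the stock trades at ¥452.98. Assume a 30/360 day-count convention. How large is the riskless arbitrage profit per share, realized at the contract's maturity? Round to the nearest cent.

Fair futures: F* = S·e^(carry·T), with carry = r = 0.0261
F* = 460.39 · e^(0.0261 × 30/360) = 460.39 · e^0.002175 = 460.39 × 1.002177 = ¥461.3923
Market ¥452.98 < fair ¥461.3923: forward underpriced → reverse cash-and-carry (short spot, go long the forward).
At maturity, profit = |F_mkt − F*| = |452.98 − 461.3923| = ¥8.41 per share

¥8.41 per share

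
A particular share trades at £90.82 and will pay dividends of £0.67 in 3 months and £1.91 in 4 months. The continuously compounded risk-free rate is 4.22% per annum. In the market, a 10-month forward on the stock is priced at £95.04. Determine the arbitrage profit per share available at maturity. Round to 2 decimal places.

£3.61 per share

PV(dividends) I = 0.67·e^(−0.0422·3/12) + 1.91·e^(−0.0422·4/12) = 2.5463
Fair forward F* = (S − I)·e^(rT) = (90.82 − 2.5463)·e^0.035167 = 88.2737 × 1.035793 = 91.4333
Market £95.04 > fair 91.4333: forward overpriced → cash-and-carry (borrow at r, buy the stock and collect the dividends, short the forward).
Profit at T = |F_mkt − F*| = |95.04 − 91.4333| = £3.61 per share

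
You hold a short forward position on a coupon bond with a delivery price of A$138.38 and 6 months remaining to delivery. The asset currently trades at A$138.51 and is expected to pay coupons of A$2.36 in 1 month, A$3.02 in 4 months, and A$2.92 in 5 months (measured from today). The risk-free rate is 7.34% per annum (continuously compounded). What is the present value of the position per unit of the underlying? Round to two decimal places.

A$3.01

PV(remaining coupons) I = 2.36·e^(−0.0734·1/12) + 3.02·e^(−0.0734·4/12) + 2.92·e^(−0.0734·5/12) = 8.1247
Current forward F = (S − I)·e^(rT) = (138.51 − 8.1247)·e^(0.0734·6/12) = 130.3853 × 1.037382 = 135.2594
Value (long) = (F − K)·e^(−rT) = (135.2594 − 138.38) × 0.963965 = -3.0081
Short position value = −(long value) = A$3.01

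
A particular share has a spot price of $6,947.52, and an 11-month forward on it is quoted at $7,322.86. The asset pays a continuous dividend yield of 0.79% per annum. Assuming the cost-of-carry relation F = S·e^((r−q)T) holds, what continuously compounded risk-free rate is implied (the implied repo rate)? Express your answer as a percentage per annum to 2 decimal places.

6.53%

From F = S·e^((r−q)T): (r − q) = ln(F/S)/T
ln(7322.86/6947.52) = ln(1.054025) = 0.052616
(r − q) = 0.052616 / (11/12) = 0.057399
r = ln(F/S)/T + q = 0.057399 + 0.0079 = 0.065299
r = 6.53%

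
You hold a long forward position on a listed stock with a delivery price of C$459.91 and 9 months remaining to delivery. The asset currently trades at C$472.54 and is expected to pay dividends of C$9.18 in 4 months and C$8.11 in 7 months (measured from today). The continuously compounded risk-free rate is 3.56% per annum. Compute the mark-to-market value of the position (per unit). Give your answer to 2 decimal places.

PV(remaining dividends) I = 9.18·e^(−0.0356·4/12) + 8.11·e^(−0.0356·7/12) = 17.0150
Current forward F = (S − I)·e^(rT) = (472.54 − 17.0150)·e^(0.0356·9/12) = 455.5250 × 1.027060 = 467.8515
Value (long) = (F − K)·e^(−rT) = (467.8515 − 459.91) × 0.973653 = 7.7323
Value = C$7.73

C$7.73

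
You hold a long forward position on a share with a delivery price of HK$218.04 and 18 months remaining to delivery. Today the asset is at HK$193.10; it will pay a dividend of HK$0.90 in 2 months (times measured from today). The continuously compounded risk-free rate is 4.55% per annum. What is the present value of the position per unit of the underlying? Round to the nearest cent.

-HK$11.45

PV(remaining dividends) I = 0.90·e^(−0.0455·2/12) = 0.8932
Current forward F = (S − I)·e^(rT) = (193.10 − 0.8932)·e^(0.0455·18/12) = 192.2068 × 1.070633 = 205.7829
Value (long) = (F − K)·e^(−rT) = (205.7829 − 218.04) × 0.934027 = -11.4485
Value = -HK$11.45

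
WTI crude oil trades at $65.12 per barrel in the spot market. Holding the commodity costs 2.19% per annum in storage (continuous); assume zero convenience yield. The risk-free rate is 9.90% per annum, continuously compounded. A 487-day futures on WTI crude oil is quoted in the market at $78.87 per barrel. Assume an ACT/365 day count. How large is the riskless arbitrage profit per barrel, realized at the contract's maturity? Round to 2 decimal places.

$2.35 per barrel

Fair futures: F* = S·e^(carry·T), with carry = (r + u) = 0.0990 + 0.0219 = 0.1209
F* = 65.12 · e^(0.1209 × 487/365) = 65.12 · e^0.161310 = 65.12 × 1.175049 = $76.5192
Market $78.87 > fair $76.5192: forward overpriced → cash-and-carry (buy spot, short the forward).
At maturity, profit = |F_mkt − F*| = |78.87 − 76.5192| = $2.35 per barrel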